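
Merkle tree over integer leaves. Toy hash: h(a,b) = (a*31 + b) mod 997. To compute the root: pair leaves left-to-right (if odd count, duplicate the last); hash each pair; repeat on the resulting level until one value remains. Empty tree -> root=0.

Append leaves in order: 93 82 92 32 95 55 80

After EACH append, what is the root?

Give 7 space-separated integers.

Answer: 93 971 144 84 184 898 458

Derivation:
After append 93 (leaves=[93]):
  L0: [93]
  root=93
After append 82 (leaves=[93, 82]):
  L0: [93, 82]
  L1: h(93,82)=(93*31+82)%997=971 -> [971]
  root=971
After append 92 (leaves=[93, 82, 92]):
  L0: [93, 82, 92]
  L1: h(93,82)=(93*31+82)%997=971 h(92,92)=(92*31+92)%997=950 -> [971, 950]
  L2: h(971,950)=(971*31+950)%997=144 -> [144]
  root=144
After append 32 (leaves=[93, 82, 92, 32]):
  L0: [93, 82, 92, 32]
  L1: h(93,82)=(93*31+82)%997=971 h(92,32)=(92*31+32)%997=890 -> [971, 890]
  L2: h(971,890)=(971*31+890)%997=84 -> [84]
  root=84
After append 95 (leaves=[93, 82, 92, 32, 95]):
  L0: [93, 82, 92, 32, 95]
  L1: h(93,82)=(93*31+82)%997=971 h(92,32)=(92*31+32)%997=890 h(95,95)=(95*31+95)%997=49 -> [971, 890, 49]
  L2: h(971,890)=(971*31+890)%997=84 h(49,49)=(49*31+49)%997=571 -> [84, 571]
  L3: h(84,571)=(84*31+571)%997=184 -> [184]
  root=184
After append 55 (leaves=[93, 82, 92, 32, 95, 55]):
  L0: [93, 82, 92, 32, 95, 55]
  L1: h(93,82)=(93*31+82)%997=971 h(92,32)=(92*31+32)%997=890 h(95,55)=(95*31+55)%997=9 -> [971, 890, 9]
  L2: h(971,890)=(971*31+890)%997=84 h(9,9)=(9*31+9)%997=288 -> [84, 288]
  L3: h(84,288)=(84*31+288)%997=898 -> [898]
  root=898
After append 80 (leaves=[93, 82, 92, 32, 95, 55, 80]):
  L0: [93, 82, 92, 32, 95, 55, 80]
  L1: h(93,82)=(93*31+82)%997=971 h(92,32)=(92*31+32)%997=890 h(95,55)=(95*31+55)%997=9 h(80,80)=(80*31+80)%997=566 -> [971, 890, 9, 566]
  L2: h(971,890)=(971*31+890)%997=84 h(9,566)=(9*31+566)%997=845 -> [84, 845]
  L3: h(84,845)=(84*31+845)%997=458 -> [458]
  root=458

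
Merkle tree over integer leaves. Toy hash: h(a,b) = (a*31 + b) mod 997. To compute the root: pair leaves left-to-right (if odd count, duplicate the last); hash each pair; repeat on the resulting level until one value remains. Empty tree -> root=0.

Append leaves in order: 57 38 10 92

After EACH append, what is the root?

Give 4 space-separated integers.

Answer: 57 808 443 525

Derivation:
After append 57 (leaves=[57]):
  L0: [57]
  root=57
After append 38 (leaves=[57, 38]):
  L0: [57, 38]
  L1: h(57,38)=(57*31+38)%997=808 -> [808]
  root=808
After append 10 (leaves=[57, 38, 10]):
  L0: [57, 38, 10]
  L1: h(57,38)=(57*31+38)%997=808 h(10,10)=(10*31+10)%997=320 -> [808, 320]
  L2: h(808,320)=(808*31+320)%997=443 -> [443]
  root=443
After append 92 (leaves=[57, 38, 10, 92]):
  L0: [57, 38, 10, 92]
  L1: h(57,38)=(57*31+38)%997=808 h(10,92)=(10*31+92)%997=402 -> [808, 402]
  L2: h(808,402)=(808*31+402)%997=525 -> [525]
  root=525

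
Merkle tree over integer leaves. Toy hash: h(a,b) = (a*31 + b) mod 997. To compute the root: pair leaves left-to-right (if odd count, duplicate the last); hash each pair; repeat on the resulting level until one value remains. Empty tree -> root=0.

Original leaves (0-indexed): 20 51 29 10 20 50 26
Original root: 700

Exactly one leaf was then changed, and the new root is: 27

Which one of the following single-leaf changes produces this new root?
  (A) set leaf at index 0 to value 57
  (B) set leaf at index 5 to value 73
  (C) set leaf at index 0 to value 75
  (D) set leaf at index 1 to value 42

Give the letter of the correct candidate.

Answer: D

Derivation:
Original leaves: [20, 51, 29, 10, 20, 50, 26]
Target new root: 27
Try each candidate change and compute the resulting root:
Candidate A: set leaf[0] = 57 -> leaves = [57, 51, 29, 10, 20, 50, 26]
  L0: [57, 51, 29, 10, 20, 50, 26]
  L1: h(57,51)=(57*31+51)%997=821 h(29,10)=(29*31+10)%997=909 h(20,50)=(20*31+50)%997=670 h(26,26)=(26*31+26)%997=832 -> [821, 909, 670, 832]
  L2: h(821,909)=(821*31+909)%997=438 h(670,832)=(670*31+832)%997=665 -> [438, 665]
  L3: h(438,665)=(438*31+665)%997=285 -> [285]
  root = 285 != target 27
Candidate B: set leaf[5] = 73 -> leaves = [20, 51, 29, 10, 20, 73, 26]
  L0: [20, 51, 29, 10, 20, 73, 26]
  L1: h(20,51)=(20*31+51)%997=671 h(29,10)=(29*31+10)%997=909 h(20,73)=(20*31+73)%997=693 h(26,26)=(26*31+26)%997=832 -> [671, 909, 693, 832]
  L2: h(671,909)=(671*31+909)%997=773 h(693,832)=(693*31+832)%997=381 -> [773, 381]
  L3: h(773,381)=(773*31+381)%997=416 -> [416]
  root = 416 != target 27
Candidate C: set leaf[0] = 75 -> leaves = [75, 51, 29, 10, 20, 50, 26]
  L0: [75, 51, 29, 10, 20, 50, 26]
  L1: h(75,51)=(75*31+51)%997=382 h(29,10)=(29*31+10)%997=909 h(20,50)=(20*31+50)%997=670 h(26,26)=(26*31+26)%997=832 -> [382, 909, 670, 832]
  L2: h(382,909)=(382*31+909)%997=787 h(670,832)=(670*31+832)%997=665 -> [787, 665]
  L3: h(787,665)=(787*31+665)%997=137 -> [137]
  root = 137 != target 27
Candidate D: set leaf[1] = 42 -> leaves = [20, 42, 29, 10, 20, 50, 26]
  L0: [20, 42, 29, 10, 20, 50, 26]
  L1: h(20,42)=(20*31+42)%997=662 h(29,10)=(29*31+10)%997=909 h(20,50)=(20*31+50)%997=670 h(26,26)=(26*31+26)%997=832 -> [662, 909, 670, 832]
  L2: h(662,909)=(662*31+909)%997=494 h(670,832)=(670*31+832)%997=665 -> [494, 665]
  L3: h(494,665)=(494*31+665)%997=27 -> [27]
  root = 27 == target 27  ** MATCH **
Candidate D produces the target root.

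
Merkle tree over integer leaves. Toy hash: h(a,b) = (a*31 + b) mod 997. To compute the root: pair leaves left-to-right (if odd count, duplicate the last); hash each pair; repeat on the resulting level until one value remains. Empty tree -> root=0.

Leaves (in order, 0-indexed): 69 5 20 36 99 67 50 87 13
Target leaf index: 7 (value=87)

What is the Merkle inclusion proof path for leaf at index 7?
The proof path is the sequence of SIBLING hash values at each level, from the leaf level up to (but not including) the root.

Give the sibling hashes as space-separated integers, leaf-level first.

Answer: 50 145 321 265

Derivation:
L0 (leaves): [69, 5, 20, 36, 99, 67, 50, 87, 13], target index=7
L1: h(69,5)=(69*31+5)%997=150 [pair 0] h(20,36)=(20*31+36)%997=656 [pair 1] h(99,67)=(99*31+67)%997=145 [pair 2] h(50,87)=(50*31+87)%997=640 [pair 3] h(13,13)=(13*31+13)%997=416 [pair 4] -> [150, 656, 145, 640, 416]
  Sibling for proof at L0: 50
L2: h(150,656)=(150*31+656)%997=321 [pair 0] h(145,640)=(145*31+640)%997=150 [pair 1] h(416,416)=(416*31+416)%997=351 [pair 2] -> [321, 150, 351]
  Sibling for proof at L1: 145
L3: h(321,150)=(321*31+150)%997=131 [pair 0] h(351,351)=(351*31+351)%997=265 [pair 1] -> [131, 265]
  Sibling for proof at L2: 321
L4: h(131,265)=(131*31+265)%997=338 [pair 0] -> [338]
  Sibling for proof at L3: 265
Root: 338
Proof path (sibling hashes from leaf to root): [50, 145, 321, 265]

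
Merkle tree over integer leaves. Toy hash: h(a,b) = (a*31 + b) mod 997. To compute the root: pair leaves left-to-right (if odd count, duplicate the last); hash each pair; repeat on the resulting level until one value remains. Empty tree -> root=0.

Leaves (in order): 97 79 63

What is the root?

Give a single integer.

Answer: 973

Derivation:
L0: [97, 79, 63]
L1: h(97,79)=(97*31+79)%997=95 h(63,63)=(63*31+63)%997=22 -> [95, 22]
L2: h(95,22)=(95*31+22)%997=973 -> [973]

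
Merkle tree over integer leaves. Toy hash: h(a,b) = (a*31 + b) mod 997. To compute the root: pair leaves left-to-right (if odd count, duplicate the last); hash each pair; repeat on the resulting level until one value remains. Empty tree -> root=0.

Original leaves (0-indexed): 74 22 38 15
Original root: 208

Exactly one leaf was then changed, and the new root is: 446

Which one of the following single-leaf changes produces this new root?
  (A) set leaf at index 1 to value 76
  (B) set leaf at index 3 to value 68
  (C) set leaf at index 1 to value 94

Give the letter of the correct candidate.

Answer: C

Derivation:
Original leaves: [74, 22, 38, 15]
Target new root: 446
Try each candidate change and compute the resulting root:
Candidate A: set leaf[1] = 76 -> leaves = [74, 76, 38, 15]
  L0: [74, 76, 38, 15]
  L1: h(74,76)=(74*31+76)%997=376 h(38,15)=(38*31+15)%997=196 -> [376, 196]
  L2: h(376,196)=(376*31+196)%997=885 -> [885]
  root = 885 != target 446
Candidate B: set leaf[3] = 68 -> leaves = [74, 22, 38, 68]
  L0: [74, 22, 38, 68]
  L1: h(74,22)=(74*31+22)%997=322 h(38,68)=(38*31+68)%997=249 -> [322, 249]
  L2: h(322,249)=(322*31+249)%997=261 -> [261]
  root = 261 != target 446
Candidate C: set leaf[1] = 94 -> leaves = [74, 94, 38, 15]
  L0: [74, 94, 38, 15]
  L1: h(74,94)=(74*31+94)%997=394 h(38,15)=(38*31+15)%997=196 -> [394, 196]
  L2: h(394,196)=(394*31+196)%997=446 -> [446]
  root = 446 == target 446  ** MATCH **
Candidate C produces the target root.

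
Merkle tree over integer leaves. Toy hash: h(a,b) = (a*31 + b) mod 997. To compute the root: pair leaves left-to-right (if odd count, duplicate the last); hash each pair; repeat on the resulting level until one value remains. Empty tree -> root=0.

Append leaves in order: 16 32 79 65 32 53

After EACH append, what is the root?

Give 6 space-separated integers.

After append 16 (leaves=[16]):
  L0: [16]
  root=16
After append 32 (leaves=[16, 32]):
  L0: [16, 32]
  L1: h(16,32)=(16*31+32)%997=528 -> [528]
  root=528
After append 79 (leaves=[16, 32, 79]):
  L0: [16, 32, 79]
  L1: h(16,32)=(16*31+32)%997=528 h(79,79)=(79*31+79)%997=534 -> [528, 534]
  L2: h(528,534)=(528*31+534)%997=950 -> [950]
  root=950
After append 65 (leaves=[16, 32, 79, 65]):
  L0: [16, 32, 79, 65]
  L1: h(16,32)=(16*31+32)%997=528 h(79,65)=(79*31+65)%997=520 -> [528, 520]
  L2: h(528,520)=(528*31+520)%997=936 -> [936]
  root=936
After append 32 (leaves=[16, 32, 79, 65, 32]):
  L0: [16, 32, 79, 65, 32]
  L1: h(16,32)=(16*31+32)%997=528 h(79,65)=(79*31+65)%997=520 h(32,32)=(32*31+32)%997=27 -> [528, 520, 27]
  L2: h(528,520)=(528*31+520)%997=936 h(27,27)=(27*31+27)%997=864 -> [936, 864]
  L3: h(936,864)=(936*31+864)%997=967 -> [967]
  root=967
After append 53 (leaves=[16, 32, 79, 65, 32, 53]):
  L0: [16, 32, 79, 65, 32, 53]
  L1: h(16,32)=(16*31+32)%997=528 h(79,65)=(79*31+65)%997=520 h(32,53)=(32*31+53)%997=48 -> [528, 520, 48]
  L2: h(528,520)=(528*31+520)%997=936 h(48,48)=(48*31+48)%997=539 -> [936, 539]
  L3: h(936,539)=(936*31+539)%997=642 -> [642]
  root=642

Answer: 16 528 950 936 967 642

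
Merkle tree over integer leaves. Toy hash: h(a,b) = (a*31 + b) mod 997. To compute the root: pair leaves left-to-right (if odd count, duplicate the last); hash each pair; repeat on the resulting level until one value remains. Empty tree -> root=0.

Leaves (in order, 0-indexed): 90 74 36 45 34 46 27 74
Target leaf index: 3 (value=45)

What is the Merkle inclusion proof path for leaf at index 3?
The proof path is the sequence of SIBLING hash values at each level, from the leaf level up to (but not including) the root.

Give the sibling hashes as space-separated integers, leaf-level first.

Answer: 36 870 116

Derivation:
L0 (leaves): [90, 74, 36, 45, 34, 46, 27, 74], target index=3
L1: h(90,74)=(90*31+74)%997=870 [pair 0] h(36,45)=(36*31+45)%997=164 [pair 1] h(34,46)=(34*31+46)%997=103 [pair 2] h(27,74)=(27*31+74)%997=911 [pair 3] -> [870, 164, 103, 911]
  Sibling for proof at L0: 36
L2: h(870,164)=(870*31+164)%997=215 [pair 0] h(103,911)=(103*31+911)%997=116 [pair 1] -> [215, 116]
  Sibling for proof at L1: 870
L3: h(215,116)=(215*31+116)%997=799 [pair 0] -> [799]
  Sibling for proof at L2: 116
Root: 799
Proof path (sibling hashes from leaf to root): [36, 870, 116]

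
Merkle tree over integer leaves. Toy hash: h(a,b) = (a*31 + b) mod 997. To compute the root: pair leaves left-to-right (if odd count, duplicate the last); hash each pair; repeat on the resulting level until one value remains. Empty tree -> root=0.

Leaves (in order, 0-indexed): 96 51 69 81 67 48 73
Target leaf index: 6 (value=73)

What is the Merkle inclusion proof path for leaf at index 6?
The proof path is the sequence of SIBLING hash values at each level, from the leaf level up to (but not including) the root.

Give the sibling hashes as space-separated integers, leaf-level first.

Answer: 73 131 345

Derivation:
L0 (leaves): [96, 51, 69, 81, 67, 48, 73], target index=6
L1: h(96,51)=(96*31+51)%997=36 [pair 0] h(69,81)=(69*31+81)%997=226 [pair 1] h(67,48)=(67*31+48)%997=131 [pair 2] h(73,73)=(73*31+73)%997=342 [pair 3] -> [36, 226, 131, 342]
  Sibling for proof at L0: 73
L2: h(36,226)=(36*31+226)%997=345 [pair 0] h(131,342)=(131*31+342)%997=415 [pair 1] -> [345, 415]
  Sibling for proof at L1: 131
L3: h(345,415)=(345*31+415)%997=143 [pair 0] -> [143]
  Sibling for proof at L2: 345
Root: 143
Proof path (sibling hashes from leaf to root): [73, 131, 345]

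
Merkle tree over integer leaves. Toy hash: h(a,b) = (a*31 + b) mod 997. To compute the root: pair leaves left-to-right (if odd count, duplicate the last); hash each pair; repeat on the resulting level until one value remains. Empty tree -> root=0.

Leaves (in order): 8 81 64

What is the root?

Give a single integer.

Answer: 283

Derivation:
L0: [8, 81, 64]
L1: h(8,81)=(8*31+81)%997=329 h(64,64)=(64*31+64)%997=54 -> [329, 54]
L2: h(329,54)=(329*31+54)%997=283 -> [283]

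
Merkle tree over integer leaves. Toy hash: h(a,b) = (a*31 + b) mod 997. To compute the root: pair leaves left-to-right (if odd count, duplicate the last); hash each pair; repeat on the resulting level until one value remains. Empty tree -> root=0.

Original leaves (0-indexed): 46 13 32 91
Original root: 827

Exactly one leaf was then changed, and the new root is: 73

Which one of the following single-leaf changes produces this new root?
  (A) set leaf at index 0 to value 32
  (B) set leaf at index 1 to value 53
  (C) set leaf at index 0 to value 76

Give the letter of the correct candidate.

Answer: B

Derivation:
Original leaves: [46, 13, 32, 91]
Target new root: 73
Try each candidate change and compute the resulting root:
Candidate A: set leaf[0] = 32 -> leaves = [32, 13, 32, 91]
  L0: [32, 13, 32, 91]
  L1: h(32,13)=(32*31+13)%997=8 h(32,91)=(32*31+91)%997=86 -> [8, 86]
  L2: h(8,86)=(8*31+86)%997=334 -> [334]
  root = 334 != target 73
Candidate B: set leaf[1] = 53 -> leaves = [46, 53, 32, 91]
  L0: [46, 53, 32, 91]
  L1: h(46,53)=(46*31+53)%997=482 h(32,91)=(32*31+91)%997=86 -> [482, 86]
  L2: h(482,86)=(482*31+86)%997=73 -> [73]
  root = 73 == target 73  ** MATCH **
Candidate C: set leaf[0] = 76 -> leaves = [76, 13, 32, 91]
  L0: [76, 13, 32, 91]
  L1: h(76,13)=(76*31+13)%997=375 h(32,91)=(32*31+91)%997=86 -> [375, 86]
  L2: h(375,86)=(375*31+86)%997=744 -> [744]
  root = 744 != target 73
Candidate B produces the target root.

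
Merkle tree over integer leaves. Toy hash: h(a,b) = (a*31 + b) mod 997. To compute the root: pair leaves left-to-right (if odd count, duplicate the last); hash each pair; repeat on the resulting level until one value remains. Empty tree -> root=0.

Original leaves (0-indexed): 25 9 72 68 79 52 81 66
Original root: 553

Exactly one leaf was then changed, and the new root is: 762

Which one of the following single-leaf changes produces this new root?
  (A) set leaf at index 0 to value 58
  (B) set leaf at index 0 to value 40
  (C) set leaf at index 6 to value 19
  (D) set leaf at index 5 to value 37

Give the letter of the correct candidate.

Answer: B

Derivation:
Original leaves: [25, 9, 72, 68, 79, 52, 81, 66]
Target new root: 762
Try each candidate change and compute the resulting root:
Candidate A: set leaf[0] = 58 -> leaves = [58, 9, 72, 68, 79, 52, 81, 66]
  L0: [58, 9, 72, 68, 79, 52, 81, 66]
  L1: h(58,9)=(58*31+9)%997=810 h(72,68)=(72*31+68)%997=306 h(79,52)=(79*31+52)%997=507 h(81,66)=(81*31+66)%997=583 -> [810, 306, 507, 583]
  L2: h(810,306)=(810*31+306)%997=491 h(507,583)=(507*31+583)%997=348 -> [491, 348]
  L3: h(491,348)=(491*31+348)%997=614 -> [614]
  root = 614 != target 762
Candidate B: set leaf[0] = 40 -> leaves = [40, 9, 72, 68, 79, 52, 81, 66]
  L0: [40, 9, 72, 68, 79, 52, 81, 66]
  L1: h(40,9)=(40*31+9)%997=252 h(72,68)=(72*31+68)%997=306 h(79,52)=(79*31+52)%997=507 h(81,66)=(81*31+66)%997=583 -> [252, 306, 507, 583]
  L2: h(252,306)=(252*31+306)%997=142 h(507,583)=(507*31+583)%997=348 -> [142, 348]
  L3: h(142,348)=(142*31+348)%997=762 -> [762]
  root = 762 == target 762  ** MATCH **
Candidate C: set leaf[6] = 19 -> leaves = [25, 9, 72, 68, 79, 52, 19, 66]
  L0: [25, 9, 72, 68, 79, 52, 19, 66]
  L1: h(25,9)=(25*31+9)%997=784 h(72,68)=(72*31+68)%997=306 h(79,52)=(79*31+52)%997=507 h(19,66)=(19*31+66)%997=655 -> [784, 306, 507, 655]
  L2: h(784,306)=(784*31+306)%997=682 h(507,655)=(507*31+655)%997=420 -> [682, 420]
  L3: h(682,420)=(682*31+420)%997=625 -> [625]
  root = 625 != target 762
Candidate D: set leaf[5] = 37 -> leaves = [25, 9, 72, 68, 79, 37, 81, 66]
  L0: [25, 9, 72, 68, 79, 37, 81, 66]
  L1: h(25,9)=(25*31+9)%997=784 h(72,68)=(72*31+68)%997=306 h(79,37)=(79*31+37)%997=492 h(81,66)=(81*31+66)%997=583 -> [784, 306, 492, 583]
  L2: h(784,306)=(784*31+306)%997=682 h(492,583)=(492*31+583)%997=880 -> [682, 880]
  L3: h(682,880)=(682*31+880)%997=88 -> [88]
  root = 88 != target 762
Candidate B produces the target root.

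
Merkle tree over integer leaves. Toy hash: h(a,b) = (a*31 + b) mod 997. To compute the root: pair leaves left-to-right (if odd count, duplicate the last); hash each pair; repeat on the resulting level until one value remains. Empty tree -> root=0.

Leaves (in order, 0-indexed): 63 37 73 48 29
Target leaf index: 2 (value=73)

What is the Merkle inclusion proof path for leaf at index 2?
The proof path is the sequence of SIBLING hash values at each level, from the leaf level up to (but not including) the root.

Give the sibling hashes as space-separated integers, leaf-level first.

L0 (leaves): [63, 37, 73, 48, 29], target index=2
L1: h(63,37)=(63*31+37)%997=993 [pair 0] h(73,48)=(73*31+48)%997=317 [pair 1] h(29,29)=(29*31+29)%997=928 [pair 2] -> [993, 317, 928]
  Sibling for proof at L0: 48
L2: h(993,317)=(993*31+317)%997=193 [pair 0] h(928,928)=(928*31+928)%997=783 [pair 1] -> [193, 783]
  Sibling for proof at L1: 993
L3: h(193,783)=(193*31+783)%997=784 [pair 0] -> [784]
  Sibling for proof at L2: 783
Root: 784
Proof path (sibling hashes from leaf to root): [48, 993, 783]

Answer: 48 993 783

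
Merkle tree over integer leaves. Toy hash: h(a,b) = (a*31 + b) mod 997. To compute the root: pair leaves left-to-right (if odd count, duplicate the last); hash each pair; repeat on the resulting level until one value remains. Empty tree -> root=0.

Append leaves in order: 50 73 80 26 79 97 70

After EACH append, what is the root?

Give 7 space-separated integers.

Answer: 50 626 32 975 454 33 724

Derivation:
After append 50 (leaves=[50]):
  L0: [50]
  root=50
After append 73 (leaves=[50, 73]):
  L0: [50, 73]
  L1: h(50,73)=(50*31+73)%997=626 -> [626]
  root=626
After append 80 (leaves=[50, 73, 80]):
  L0: [50, 73, 80]
  L1: h(50,73)=(50*31+73)%997=626 h(80,80)=(80*31+80)%997=566 -> [626, 566]
  L2: h(626,566)=(626*31+566)%997=32 -> [32]
  root=32
After append 26 (leaves=[50, 73, 80, 26]):
  L0: [50, 73, 80, 26]
  L1: h(50,73)=(50*31+73)%997=626 h(80,26)=(80*31+26)%997=512 -> [626, 512]
  L2: h(626,512)=(626*31+512)%997=975 -> [975]
  root=975
After append 79 (leaves=[50, 73, 80, 26, 79]):
  L0: [50, 73, 80, 26, 79]
  L1: h(50,73)=(50*31+73)%997=626 h(80,26)=(80*31+26)%997=512 h(79,79)=(79*31+79)%997=534 -> [626, 512, 534]
  L2: h(626,512)=(626*31+512)%997=975 h(534,534)=(534*31+534)%997=139 -> [975, 139]
  L3: h(975,139)=(975*31+139)%997=454 -> [454]
  root=454
After append 97 (leaves=[50, 73, 80, 26, 79, 97]):
  L0: [50, 73, 80, 26, 79, 97]
  L1: h(50,73)=(50*31+73)%997=626 h(80,26)=(80*31+26)%997=512 h(79,97)=(79*31+97)%997=552 -> [626, 512, 552]
  L2: h(626,512)=(626*31+512)%997=975 h(552,552)=(552*31+552)%997=715 -> [975, 715]
  L3: h(975,715)=(975*31+715)%997=33 -> [33]
  root=33
After append 70 (leaves=[50, 73, 80, 26, 79, 97, 70]):
  L0: [50, 73, 80, 26, 79, 97, 70]
  L1: h(50,73)=(50*31+73)%997=626 h(80,26)=(80*31+26)%997=512 h(79,97)=(79*31+97)%997=552 h(70,70)=(70*31+70)%997=246 -> [626, 512, 552, 246]
  L2: h(626,512)=(626*31+512)%997=975 h(552,246)=(552*31+246)%997=409 -> [975, 409]
  L3: h(975,409)=(975*31+409)%997=724 -> [724]
  root=724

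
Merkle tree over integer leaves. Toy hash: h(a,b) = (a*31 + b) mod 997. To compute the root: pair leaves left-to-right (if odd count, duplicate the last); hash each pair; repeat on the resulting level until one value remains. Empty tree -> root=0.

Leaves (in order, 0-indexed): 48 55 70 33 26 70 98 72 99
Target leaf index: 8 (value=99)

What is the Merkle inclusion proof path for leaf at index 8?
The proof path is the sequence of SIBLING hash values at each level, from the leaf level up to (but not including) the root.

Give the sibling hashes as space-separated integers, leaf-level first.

L0 (leaves): [48, 55, 70, 33, 26, 70, 98, 72, 99], target index=8
L1: h(48,55)=(48*31+55)%997=546 [pair 0] h(70,33)=(70*31+33)%997=209 [pair 1] h(26,70)=(26*31+70)%997=876 [pair 2] h(98,72)=(98*31+72)%997=119 [pair 3] h(99,99)=(99*31+99)%997=177 [pair 4] -> [546, 209, 876, 119, 177]
  Sibling for proof at L0: 99
L2: h(546,209)=(546*31+209)%997=186 [pair 0] h(876,119)=(876*31+119)%997=356 [pair 1] h(177,177)=(177*31+177)%997=679 [pair 2] -> [186, 356, 679]
  Sibling for proof at L1: 177
L3: h(186,356)=(186*31+356)%997=140 [pair 0] h(679,679)=(679*31+679)%997=791 [pair 1] -> [140, 791]
  Sibling for proof at L2: 679
L4: h(140,791)=(140*31+791)%997=146 [pair 0] -> [146]
  Sibling for proof at L3: 140
Root: 146
Proof path (sibling hashes from leaf to root): [99, 177, 679, 140]

Answer: 99 177 679 140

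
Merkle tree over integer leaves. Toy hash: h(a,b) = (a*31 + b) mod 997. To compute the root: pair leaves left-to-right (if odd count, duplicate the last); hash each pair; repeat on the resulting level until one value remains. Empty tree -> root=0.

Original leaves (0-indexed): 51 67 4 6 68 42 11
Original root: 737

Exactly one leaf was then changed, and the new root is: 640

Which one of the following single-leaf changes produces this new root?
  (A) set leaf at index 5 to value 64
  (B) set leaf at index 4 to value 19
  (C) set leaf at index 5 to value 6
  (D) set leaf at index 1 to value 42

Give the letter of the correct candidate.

Original leaves: [51, 67, 4, 6, 68, 42, 11]
Target new root: 640
Try each candidate change and compute the resulting root:
Candidate A: set leaf[5] = 64 -> leaves = [51, 67, 4, 6, 68, 64, 11]
  L0: [51, 67, 4, 6, 68, 64, 11]
  L1: h(51,67)=(51*31+67)%997=651 h(4,6)=(4*31+6)%997=130 h(68,64)=(68*31+64)%997=178 h(11,11)=(11*31+11)%997=352 -> [651, 130, 178, 352]
  L2: h(651,130)=(651*31+130)%997=371 h(178,352)=(178*31+352)%997=885 -> [371, 885]
  L3: h(371,885)=(371*31+885)%997=422 -> [422]
  root = 422 != target 640
Candidate B: set leaf[4] = 19 -> leaves = [51, 67, 4, 6, 19, 42, 11]
  L0: [51, 67, 4, 6, 19, 42, 11]
  L1: h(51,67)=(51*31+67)%997=651 h(4,6)=(4*31+6)%997=130 h(19,42)=(19*31+42)%997=631 h(11,11)=(11*31+11)%997=352 -> [651, 130, 631, 352]
  L2: h(651,130)=(651*31+130)%997=371 h(631,352)=(631*31+352)%997=970 -> [371, 970]
  L3: h(371,970)=(371*31+970)%997=507 -> [507]
  root = 507 != target 640
Candidate C: set leaf[5] = 6 -> leaves = [51, 67, 4, 6, 68, 6, 11]
  L0: [51, 67, 4, 6, 68, 6, 11]
  L1: h(51,67)=(51*31+67)%997=651 h(4,6)=(4*31+6)%997=130 h(68,6)=(68*31+6)%997=120 h(11,11)=(11*31+11)%997=352 -> [651, 130, 120, 352]
  L2: h(651,130)=(651*31+130)%997=371 h(120,352)=(120*31+352)%997=84 -> [371, 84]
  L3: h(371,84)=(371*31+84)%997=618 -> [618]
  root = 618 != target 640
Candidate D: set leaf[1] = 42 -> leaves = [51, 42, 4, 6, 68, 42, 11]
  L0: [51, 42, 4, 6, 68, 42, 11]
  L1: h(51,42)=(51*31+42)%997=626 h(4,6)=(4*31+6)%997=130 h(68,42)=(68*31+42)%997=156 h(11,11)=(11*31+11)%997=352 -> [626, 130, 156, 352]
  L2: h(626,130)=(626*31+130)%997=593 h(156,352)=(156*31+352)%997=203 -> [593, 203]
  L3: h(593,203)=(593*31+203)%997=640 -> [640]
  root = 640 == target 640  ** MATCH **
Candidate D produces the target root.

Answer: D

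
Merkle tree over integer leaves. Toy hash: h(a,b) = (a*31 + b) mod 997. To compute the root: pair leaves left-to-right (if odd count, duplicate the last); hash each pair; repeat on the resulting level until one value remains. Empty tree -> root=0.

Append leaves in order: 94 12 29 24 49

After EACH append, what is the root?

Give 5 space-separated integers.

After append 94 (leaves=[94]):
  L0: [94]
  root=94
After append 12 (leaves=[94, 12]):
  L0: [94, 12]
  L1: h(94,12)=(94*31+12)%997=932 -> [932]
  root=932
After append 29 (leaves=[94, 12, 29]):
  L0: [94, 12, 29]
  L1: h(94,12)=(94*31+12)%997=932 h(29,29)=(29*31+29)%997=928 -> [932, 928]
  L2: h(932,928)=(932*31+928)%997=907 -> [907]
  root=907
After append 24 (leaves=[94, 12, 29, 24]):
  L0: [94, 12, 29, 24]
  L1: h(94,12)=(94*31+12)%997=932 h(29,24)=(29*31+24)%997=923 -> [932, 923]
  L2: h(932,923)=(932*31+923)%997=902 -> [902]
  root=902
After append 49 (leaves=[94, 12, 29, 24, 49]):
  L0: [94, 12, 29, 24, 49]
  L1: h(94,12)=(94*31+12)%997=932 h(29,24)=(29*31+24)%997=923 h(49,49)=(49*31+49)%997=571 -> [932, 923, 571]
  L2: h(932,923)=(932*31+923)%997=902 h(571,571)=(571*31+571)%997=326 -> [902, 326]
  L3: h(902,326)=(902*31+326)%997=372 -> [372]
  root=372

Answer: 94 932 907 902 372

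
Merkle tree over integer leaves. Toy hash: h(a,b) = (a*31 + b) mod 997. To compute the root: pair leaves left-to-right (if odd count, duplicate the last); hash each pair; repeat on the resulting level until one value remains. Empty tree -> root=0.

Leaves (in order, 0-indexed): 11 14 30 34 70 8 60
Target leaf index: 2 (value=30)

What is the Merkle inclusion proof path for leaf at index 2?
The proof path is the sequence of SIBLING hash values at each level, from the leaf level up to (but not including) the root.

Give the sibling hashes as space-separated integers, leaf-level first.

Answer: 34 355 645

Derivation:
L0 (leaves): [11, 14, 30, 34, 70, 8, 60], target index=2
L1: h(11,14)=(11*31+14)%997=355 [pair 0] h(30,34)=(30*31+34)%997=964 [pair 1] h(70,8)=(70*31+8)%997=184 [pair 2] h(60,60)=(60*31+60)%997=923 [pair 3] -> [355, 964, 184, 923]
  Sibling for proof at L0: 34
L2: h(355,964)=(355*31+964)%997=5 [pair 0] h(184,923)=(184*31+923)%997=645 [pair 1] -> [5, 645]
  Sibling for proof at L1: 355
L3: h(5,645)=(5*31+645)%997=800 [pair 0] -> [800]
  Sibling for proof at L2: 645
Root: 800
Proof path (sibling hashes from leaf to root): [34, 355, 645]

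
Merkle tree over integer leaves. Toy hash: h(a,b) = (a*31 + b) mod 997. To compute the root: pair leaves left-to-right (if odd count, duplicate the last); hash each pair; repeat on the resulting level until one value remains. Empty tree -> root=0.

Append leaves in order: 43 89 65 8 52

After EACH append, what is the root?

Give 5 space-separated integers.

Answer: 43 425 300 243 961

Derivation:
After append 43 (leaves=[43]):
  L0: [43]
  root=43
After append 89 (leaves=[43, 89]):
  L0: [43, 89]
  L1: h(43,89)=(43*31+89)%997=425 -> [425]
  root=425
After append 65 (leaves=[43, 89, 65]):
  L0: [43, 89, 65]
  L1: h(43,89)=(43*31+89)%997=425 h(65,65)=(65*31+65)%997=86 -> [425, 86]
  L2: h(425,86)=(425*31+86)%997=300 -> [300]
  root=300
After append 8 (leaves=[43, 89, 65, 8]):
  L0: [43, 89, 65, 8]
  L1: h(43,89)=(43*31+89)%997=425 h(65,8)=(65*31+8)%997=29 -> [425, 29]
  L2: h(425,29)=(425*31+29)%997=243 -> [243]
  root=243
After append 52 (leaves=[43, 89, 65, 8, 52]):
  L0: [43, 89, 65, 8, 52]
  L1: h(43,89)=(43*31+89)%997=425 h(65,8)=(65*31+8)%997=29 h(52,52)=(52*31+52)%997=667 -> [425, 29, 667]
  L2: h(425,29)=(425*31+29)%997=243 h(667,667)=(667*31+667)%997=407 -> [243, 407]
  L3: h(243,407)=(243*31+407)%997=961 -> [961]
  root=961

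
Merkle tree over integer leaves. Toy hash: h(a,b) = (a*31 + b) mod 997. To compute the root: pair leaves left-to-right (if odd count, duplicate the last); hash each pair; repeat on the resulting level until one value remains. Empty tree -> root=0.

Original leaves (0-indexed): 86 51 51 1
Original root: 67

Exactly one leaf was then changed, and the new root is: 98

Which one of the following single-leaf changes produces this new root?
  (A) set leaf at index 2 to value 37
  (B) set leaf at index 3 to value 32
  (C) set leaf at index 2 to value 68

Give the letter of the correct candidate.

Original leaves: [86, 51, 51, 1]
Target new root: 98
Try each candidate change and compute the resulting root:
Candidate A: set leaf[2] = 37 -> leaves = [86, 51, 37, 1]
  L0: [86, 51, 37, 1]
  L1: h(86,51)=(86*31+51)%997=723 h(37,1)=(37*31+1)%997=151 -> [723, 151]
  L2: h(723,151)=(723*31+151)%997=630 -> [630]
  root = 630 != target 98
Candidate B: set leaf[3] = 32 -> leaves = [86, 51, 51, 32]
  L0: [86, 51, 51, 32]
  L1: h(86,51)=(86*31+51)%997=723 h(51,32)=(51*31+32)%997=616 -> [723, 616]
  L2: h(723,616)=(723*31+616)%997=98 -> [98]
  root = 98 == target 98  ** MATCH **
Candidate C: set leaf[2] = 68 -> leaves = [86, 51, 68, 1]
  L0: [86, 51, 68, 1]
  L1: h(86,51)=(86*31+51)%997=723 h(68,1)=(68*31+1)%997=115 -> [723, 115]
  L2: h(723,115)=(723*31+115)%997=594 -> [594]
  root = 594 != target 98
Candidate B produces the target root.

Answer: B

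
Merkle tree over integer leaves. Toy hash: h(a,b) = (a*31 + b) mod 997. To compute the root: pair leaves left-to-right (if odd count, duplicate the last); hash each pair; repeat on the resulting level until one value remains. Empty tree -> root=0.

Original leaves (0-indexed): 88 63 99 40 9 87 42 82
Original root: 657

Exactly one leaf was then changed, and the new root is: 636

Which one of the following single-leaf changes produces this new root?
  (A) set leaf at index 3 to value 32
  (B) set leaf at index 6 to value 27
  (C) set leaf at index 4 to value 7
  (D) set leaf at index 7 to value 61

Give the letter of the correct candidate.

Original leaves: [88, 63, 99, 40, 9, 87, 42, 82]
Target new root: 636
Try each candidate change and compute the resulting root:
Candidate A: set leaf[3] = 32 -> leaves = [88, 63, 99, 32, 9, 87, 42, 82]
  L0: [88, 63, 99, 32, 9, 87, 42, 82]
  L1: h(88,63)=(88*31+63)%997=797 h(99,32)=(99*31+32)%997=110 h(9,87)=(9*31+87)%997=366 h(42,82)=(42*31+82)%997=387 -> [797, 110, 366, 387]
  L2: h(797,110)=(797*31+110)%997=889 h(366,387)=(366*31+387)%997=766 -> [889, 766]
  L3: h(889,766)=(889*31+766)%997=409 -> [409]
  root = 409 != target 636
Candidate B: set leaf[6] = 27 -> leaves = [88, 63, 99, 40, 9, 87, 27, 82]
  L0: [88, 63, 99, 40, 9, 87, 27, 82]
  L1: h(88,63)=(88*31+63)%997=797 h(99,40)=(99*31+40)%997=118 h(9,87)=(9*31+87)%997=366 h(27,82)=(27*31+82)%997=919 -> [797, 118, 366, 919]
  L2: h(797,118)=(797*31+118)%997=897 h(366,919)=(366*31+919)%997=301 -> [897, 301]
  L3: h(897,301)=(897*31+301)%997=192 -> [192]
  root = 192 != target 636
Candidate C: set leaf[4] = 7 -> leaves = [88, 63, 99, 40, 7, 87, 42, 82]
  L0: [88, 63, 99, 40, 7, 87, 42, 82]
  L1: h(88,63)=(88*31+63)%997=797 h(99,40)=(99*31+40)%997=118 h(7,87)=(7*31+87)%997=304 h(42,82)=(42*31+82)%997=387 -> [797, 118, 304, 387]
  L2: h(797,118)=(797*31+118)%997=897 h(304,387)=(304*31+387)%997=838 -> [897, 838]
  L3: h(897,838)=(897*31+838)%997=729 -> [729]
  root = 729 != target 636
Candidate D: set leaf[7] = 61 -> leaves = [88, 63, 99, 40, 9, 87, 42, 61]
  L0: [88, 63, 99, 40, 9, 87, 42, 61]
  L1: h(88,63)=(88*31+63)%997=797 h(99,40)=(99*31+40)%997=118 h(9,87)=(9*31+87)%997=366 h(42,61)=(42*31+61)%997=366 -> [797, 118, 366, 366]
  L2: h(797,118)=(797*31+118)%997=897 h(366,366)=(366*31+366)%997=745 -> [897, 745]
  L3: h(897,745)=(897*31+745)%997=636 -> [636]
  root = 636 == target 636  ** MATCH **
Candidate D produces the target root.

Answer: D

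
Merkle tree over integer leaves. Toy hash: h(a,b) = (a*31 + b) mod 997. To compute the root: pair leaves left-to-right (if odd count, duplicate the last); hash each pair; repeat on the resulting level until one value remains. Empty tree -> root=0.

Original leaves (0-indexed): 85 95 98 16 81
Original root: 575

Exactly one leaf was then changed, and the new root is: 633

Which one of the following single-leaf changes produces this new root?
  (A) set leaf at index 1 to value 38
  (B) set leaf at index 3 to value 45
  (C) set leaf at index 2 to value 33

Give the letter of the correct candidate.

Original leaves: [85, 95, 98, 16, 81]
Target new root: 633
Try each candidate change and compute the resulting root:
Candidate A: set leaf[1] = 38 -> leaves = [85, 38, 98, 16, 81]
  L0: [85, 38, 98, 16, 81]
  L1: h(85,38)=(85*31+38)%997=679 h(98,16)=(98*31+16)%997=63 h(81,81)=(81*31+81)%997=598 -> [679, 63, 598]
  L2: h(679,63)=(679*31+63)%997=175 h(598,598)=(598*31+598)%997=193 -> [175, 193]
  L3: h(175,193)=(175*31+193)%997=633 -> [633]
  root = 633 == target 633  ** MATCH **
Candidate B: set leaf[3] = 45 -> leaves = [85, 95, 98, 45, 81]
  L0: [85, 95, 98, 45, 81]
  L1: h(85,95)=(85*31+95)%997=736 h(98,45)=(98*31+45)%997=92 h(81,81)=(81*31+81)%997=598 -> [736, 92, 598]
  L2: h(736,92)=(736*31+92)%997=974 h(598,598)=(598*31+598)%997=193 -> [974, 193]
  L3: h(974,193)=(974*31+193)%997=477 -> [477]
  root = 477 != target 633
Candidate C: set leaf[2] = 33 -> leaves = [85, 95, 33, 16, 81]
  L0: [85, 95, 33, 16, 81]
  L1: h(85,95)=(85*31+95)%997=736 h(33,16)=(33*31+16)%997=42 h(81,81)=(81*31+81)%997=598 -> [736, 42, 598]
  L2: h(736,42)=(736*31+42)%997=924 h(598,598)=(598*31+598)%997=193 -> [924, 193]
  L3: h(924,193)=(924*31+193)%997=921 -> [921]
  root = 921 != target 633
Candidate A produces the target root.

Answer: A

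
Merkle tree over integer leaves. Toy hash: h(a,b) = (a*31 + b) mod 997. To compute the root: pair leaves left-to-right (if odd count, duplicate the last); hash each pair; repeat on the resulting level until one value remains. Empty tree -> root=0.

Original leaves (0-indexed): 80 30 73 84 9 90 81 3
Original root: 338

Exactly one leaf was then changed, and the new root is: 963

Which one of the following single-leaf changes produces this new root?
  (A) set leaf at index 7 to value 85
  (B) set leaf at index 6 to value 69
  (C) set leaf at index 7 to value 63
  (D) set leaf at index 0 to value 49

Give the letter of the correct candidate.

Answer: B

Derivation:
Original leaves: [80, 30, 73, 84, 9, 90, 81, 3]
Target new root: 963
Try each candidate change and compute the resulting root:
Candidate A: set leaf[7] = 85 -> leaves = [80, 30, 73, 84, 9, 90, 81, 85]
  L0: [80, 30, 73, 84, 9, 90, 81, 85]
  L1: h(80,30)=(80*31+30)%997=516 h(73,84)=(73*31+84)%997=353 h(9,90)=(9*31+90)%997=369 h(81,85)=(81*31+85)%997=602 -> [516, 353, 369, 602]
  L2: h(516,353)=(516*31+353)%997=397 h(369,602)=(369*31+602)%997=77 -> [397, 77]
  L3: h(397,77)=(397*31+77)%997=420 -> [420]
  root = 420 != target 963
Candidate B: set leaf[6] = 69 -> leaves = [80, 30, 73, 84, 9, 90, 69, 3]
  L0: [80, 30, 73, 84, 9, 90, 69, 3]
  L1: h(80,30)=(80*31+30)%997=516 h(73,84)=(73*31+84)%997=353 h(9,90)=(9*31+90)%997=369 h(69,3)=(69*31+3)%997=148 -> [516, 353, 369, 148]
  L2: h(516,353)=(516*31+353)%997=397 h(369,148)=(369*31+148)%997=620 -> [397, 620]
  L3: h(397,620)=(397*31+620)%997=963 -> [963]
  root = 963 == target 963  ** MATCH **
Candidate C: set leaf[7] = 63 -> leaves = [80, 30, 73, 84, 9, 90, 81, 63]
  L0: [80, 30, 73, 84, 9, 90, 81, 63]
  L1: h(80,30)=(80*31+30)%997=516 h(73,84)=(73*31+84)%997=353 h(9,90)=(9*31+90)%997=369 h(81,63)=(81*31+63)%997=580 -> [516, 353, 369, 580]
  L2: h(516,353)=(516*31+353)%997=397 h(369,580)=(369*31+580)%997=55 -> [397, 55]
  L3: h(397,55)=(397*31+55)%997=398 -> [398]
  root = 398 != target 963
Candidate D: set leaf[0] = 49 -> leaves = [49, 30, 73, 84, 9, 90, 81, 3]
  L0: [49, 30, 73, 84, 9, 90, 81, 3]
  L1: h(49,30)=(49*31+30)%997=552 h(73,84)=(73*31+84)%997=353 h(9,90)=(9*31+90)%997=369 h(81,3)=(81*31+3)%997=520 -> [552, 353, 369, 520]
  L2: h(552,353)=(552*31+353)%997=516 h(369,520)=(369*31+520)%997=992 -> [516, 992]
  L3: h(516,992)=(516*31+992)%997=39 -> [39]
  root = 39 != target 963
Candidate B produces the target root.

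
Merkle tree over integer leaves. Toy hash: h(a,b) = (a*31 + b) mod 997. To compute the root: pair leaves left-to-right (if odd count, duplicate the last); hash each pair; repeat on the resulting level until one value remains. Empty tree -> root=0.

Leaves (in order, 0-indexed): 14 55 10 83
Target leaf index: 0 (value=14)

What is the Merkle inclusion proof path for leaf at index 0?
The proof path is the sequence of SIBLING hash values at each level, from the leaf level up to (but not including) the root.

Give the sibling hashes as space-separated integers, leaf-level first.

L0 (leaves): [14, 55, 10, 83], target index=0
L1: h(14,55)=(14*31+55)%997=489 [pair 0] h(10,83)=(10*31+83)%997=393 [pair 1] -> [489, 393]
  Sibling for proof at L0: 55
L2: h(489,393)=(489*31+393)%997=597 [pair 0] -> [597]
  Sibling for proof at L1: 393
Root: 597
Proof path (sibling hashes from leaf to root): [55, 393]

Answer: 55 393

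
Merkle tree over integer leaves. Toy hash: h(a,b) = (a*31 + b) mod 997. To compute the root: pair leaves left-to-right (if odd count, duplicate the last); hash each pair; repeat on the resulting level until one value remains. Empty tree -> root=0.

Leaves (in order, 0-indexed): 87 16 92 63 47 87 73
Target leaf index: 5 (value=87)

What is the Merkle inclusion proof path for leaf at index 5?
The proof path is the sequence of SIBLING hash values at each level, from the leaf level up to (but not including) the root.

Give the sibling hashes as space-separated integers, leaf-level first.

L0 (leaves): [87, 16, 92, 63, 47, 87, 73], target index=5
L1: h(87,16)=(87*31+16)%997=719 [pair 0] h(92,63)=(92*31+63)%997=921 [pair 1] h(47,87)=(47*31+87)%997=547 [pair 2] h(73,73)=(73*31+73)%997=342 [pair 3] -> [719, 921, 547, 342]
  Sibling for proof at L0: 47
L2: h(719,921)=(719*31+921)%997=279 [pair 0] h(547,342)=(547*31+342)%997=350 [pair 1] -> [279, 350]
  Sibling for proof at L1: 342
L3: h(279,350)=(279*31+350)%997=26 [pair 0] -> [26]
  Sibling for proof at L2: 279
Root: 26
Proof path (sibling hashes from leaf to root): [47, 342, 279]

Answer: 47 342 279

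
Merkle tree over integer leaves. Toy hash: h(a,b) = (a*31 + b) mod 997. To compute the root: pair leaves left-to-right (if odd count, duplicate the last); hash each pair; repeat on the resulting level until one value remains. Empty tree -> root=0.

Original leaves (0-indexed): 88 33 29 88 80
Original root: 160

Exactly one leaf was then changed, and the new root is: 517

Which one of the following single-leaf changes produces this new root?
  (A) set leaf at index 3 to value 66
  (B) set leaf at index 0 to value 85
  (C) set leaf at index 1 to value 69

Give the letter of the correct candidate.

Original leaves: [88, 33, 29, 88, 80]
Target new root: 517
Try each candidate change and compute the resulting root:
Candidate A: set leaf[3] = 66 -> leaves = [88, 33, 29, 66, 80]
  L0: [88, 33, 29, 66, 80]
  L1: h(88,33)=(88*31+33)%997=767 h(29,66)=(29*31+66)%997=965 h(80,80)=(80*31+80)%997=566 -> [767, 965, 566]
  L2: h(767,965)=(767*31+965)%997=814 h(566,566)=(566*31+566)%997=166 -> [814, 166]
  L3: h(814,166)=(814*31+166)%997=475 -> [475]
  root = 475 != target 517
Candidate B: set leaf[0] = 85 -> leaves = [85, 33, 29, 88, 80]
  L0: [85, 33, 29, 88, 80]
  L1: h(85,33)=(85*31+33)%997=674 h(29,88)=(29*31+88)%997=987 h(80,80)=(80*31+80)%997=566 -> [674, 987, 566]
  L2: h(674,987)=(674*31+987)%997=944 h(566,566)=(566*31+566)%997=166 -> [944, 166]
  L3: h(944,166)=(944*31+166)%997=517 -> [517]
  root = 517 == target 517  ** MATCH **
Candidate C: set leaf[1] = 69 -> leaves = [88, 69, 29, 88, 80]
  L0: [88, 69, 29, 88, 80]
  L1: h(88,69)=(88*31+69)%997=803 h(29,88)=(29*31+88)%997=987 h(80,80)=(80*31+80)%997=566 -> [803, 987, 566]
  L2: h(803,987)=(803*31+987)%997=955 h(566,566)=(566*31+566)%997=166 -> [955, 166]
  L3: h(955,166)=(955*31+166)%997=858 -> [858]
  root = 858 != target 517
Candidate B produces the target root.

Answer: B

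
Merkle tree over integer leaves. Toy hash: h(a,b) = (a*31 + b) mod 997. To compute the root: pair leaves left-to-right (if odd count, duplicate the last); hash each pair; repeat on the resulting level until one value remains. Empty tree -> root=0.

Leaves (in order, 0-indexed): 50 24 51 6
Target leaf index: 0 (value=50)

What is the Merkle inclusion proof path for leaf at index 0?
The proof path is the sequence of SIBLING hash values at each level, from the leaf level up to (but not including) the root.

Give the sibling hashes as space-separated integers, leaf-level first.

L0 (leaves): [50, 24, 51, 6], target index=0
L1: h(50,24)=(50*31+24)%997=577 [pair 0] h(51,6)=(51*31+6)%997=590 [pair 1] -> [577, 590]
  Sibling for proof at L0: 24
L2: h(577,590)=(577*31+590)%997=531 [pair 0] -> [531]
  Sibling for proof at L1: 590
Root: 531
Proof path (sibling hashes from leaf to root): [24, 590]

Answer: 24 590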